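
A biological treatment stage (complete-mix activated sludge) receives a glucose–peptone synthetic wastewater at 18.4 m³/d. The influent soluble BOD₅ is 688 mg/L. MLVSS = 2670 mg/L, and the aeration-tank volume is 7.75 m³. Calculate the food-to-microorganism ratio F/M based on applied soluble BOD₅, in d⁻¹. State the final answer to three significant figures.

Food-to-microorganism ratio F/M = Q S₀ / (V X) = 18.4 × 688 / (7.750 × 2670) = 0.6118 d⁻¹.

F/M ≈ 0.612 d⁻¹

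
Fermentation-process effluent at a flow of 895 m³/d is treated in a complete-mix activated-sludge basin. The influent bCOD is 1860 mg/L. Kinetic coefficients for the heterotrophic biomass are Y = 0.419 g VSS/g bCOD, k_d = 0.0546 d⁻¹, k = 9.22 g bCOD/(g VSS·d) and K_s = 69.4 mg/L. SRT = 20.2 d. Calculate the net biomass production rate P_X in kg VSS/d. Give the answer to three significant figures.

P_X ≈ 331 kg VSS/d

Effluent substrate depends only on kinetics and SRT: S = K_s(1 + k_d θ_c) / [θ_c(Yk − k_d) − 1] = 69.4 × (1 + 0.0546 × 20.2) / [20.2 × (0.419 × 9.22 − 0.0546) − 1] = 145.9 / 75.93 = 1.922 mg/L.
Y_obs = Y / (1 + k_d θ_c) = 0.419 / (1 + 0.0546 × 20.2) = 0.419 / 2.103 = 0.1992.
ΔS = 1860 − 1.92 = 1858 mg/L, so the substrate removal rate is 895 × 1858/1000 = 1663 kg bCOD/d.
P_X = Y_obs · Q(S₀ − S) = 0.1992 × 1663 = 331.3 kg VSS/d.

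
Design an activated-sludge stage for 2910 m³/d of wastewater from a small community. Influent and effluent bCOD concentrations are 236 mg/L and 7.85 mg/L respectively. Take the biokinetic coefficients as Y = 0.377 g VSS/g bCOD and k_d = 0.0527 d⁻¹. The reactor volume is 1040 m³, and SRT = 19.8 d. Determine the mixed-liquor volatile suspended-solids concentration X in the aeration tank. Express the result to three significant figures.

X = Y·Q·ΔS·θ_c / [V·(1 + k_d θ_c)] = 0.377 × 2910 × (236 − 7.85) × 19.8 / [1040 × (1 + 0.0527 × 19.8)] = 2332 mg/L.

X ≈ 2330 mg/L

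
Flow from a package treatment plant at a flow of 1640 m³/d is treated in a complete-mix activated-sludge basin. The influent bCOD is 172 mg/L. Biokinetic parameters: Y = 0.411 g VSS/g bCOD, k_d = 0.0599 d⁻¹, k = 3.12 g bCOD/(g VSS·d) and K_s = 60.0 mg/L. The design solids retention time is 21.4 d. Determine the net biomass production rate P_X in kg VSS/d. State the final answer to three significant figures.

P_X ≈ 49.2 kg VSS/d

For a completely mixed reactor with recycle the Lawrence–McCarty relation gives S = K_s·(1 + k_d·θ_c) / [θ_c·(Y·k − k_d) − 1] = 60.0 × (1 + 0.0599 × 21.4) / [21.4 × (0.411 × 3.12 − 0.0599) − 1] = 136.9 / 25.16 = 5.442 mg/L.
Correct the yield for decay: Y_obs = Y/(1 + k_d θ_c) = 0.411 / (1 + 0.0599 × 21.4) = 0.411 / 2.282 = 0.1801.
Mass of bCOD removed per day: Q(S₀ − S) = 1640 × 166.6 g/m³ = 273.2 kg/d.
Biomass produced: P_X = Y_obs·Q·ΔS = 0.1801 × 273.2 ≈ 49.20 kg VSS/d.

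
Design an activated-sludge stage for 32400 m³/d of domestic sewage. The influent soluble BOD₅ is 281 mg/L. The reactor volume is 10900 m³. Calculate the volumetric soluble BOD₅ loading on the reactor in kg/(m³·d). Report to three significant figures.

L_v = Q S₀ / V = 32400 × 281 × 10⁻³ / 10900 = 0.8353 kg/(m³·d).

L_v ≈ 0.835 kg soluble BOD₅/(m³·d)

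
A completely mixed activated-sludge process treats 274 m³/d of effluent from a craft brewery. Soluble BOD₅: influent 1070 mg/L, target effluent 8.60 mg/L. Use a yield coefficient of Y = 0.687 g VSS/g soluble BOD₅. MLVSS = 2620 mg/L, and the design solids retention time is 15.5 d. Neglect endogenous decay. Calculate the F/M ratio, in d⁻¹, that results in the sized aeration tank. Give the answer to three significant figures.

V·X = Y·Q·ΔS·θ_c gives V = 0.687 × 274 × (1070 − 8.60) × 15.5 / 2620 = 1182 m³.
Food-to-microorganism ratio F/M = Q S₀ / (V X) = 274 × 1070 / (1182 × 2620) = 0.09467 d⁻¹.

F/M ≈ 0.0947 d⁻¹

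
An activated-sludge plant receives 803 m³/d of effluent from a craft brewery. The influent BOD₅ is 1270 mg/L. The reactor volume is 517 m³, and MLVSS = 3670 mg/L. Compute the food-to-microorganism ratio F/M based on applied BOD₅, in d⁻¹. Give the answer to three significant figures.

F/M = Q·S₀ / (V·X) = 803 × 1270 / (517.0 × 3670) = 0.5375 g BOD₅·(g VSS·d)⁻¹.

F/M ≈ 0.537 d⁻¹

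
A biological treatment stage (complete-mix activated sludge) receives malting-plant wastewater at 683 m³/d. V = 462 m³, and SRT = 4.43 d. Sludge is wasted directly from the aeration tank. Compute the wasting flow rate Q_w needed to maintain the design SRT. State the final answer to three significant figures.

Q_w ≈ 104 m³/d

For wasting at MLVSS concentration, Q_w = V/θ_c = 462.0/4.43 = 104.3 m³/d.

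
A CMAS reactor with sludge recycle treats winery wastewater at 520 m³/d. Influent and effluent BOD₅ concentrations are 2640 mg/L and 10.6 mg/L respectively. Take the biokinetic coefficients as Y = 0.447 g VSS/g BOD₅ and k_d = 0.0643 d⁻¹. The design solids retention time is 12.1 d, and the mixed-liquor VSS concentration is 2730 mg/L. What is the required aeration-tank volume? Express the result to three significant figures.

V ≈ 1520 m³

Rearranging the biomass balance for a CMAS with decay, V = Y·Q·ΔS·θ_c / [X·(1+k_d θ_c)] = 0.447 × 520 × (2640 − 10.6) × 12.1 / [2730 × (1 + 0.0643 × 12.1)] = 7.4×10^6 / 4854 = 1524 m³.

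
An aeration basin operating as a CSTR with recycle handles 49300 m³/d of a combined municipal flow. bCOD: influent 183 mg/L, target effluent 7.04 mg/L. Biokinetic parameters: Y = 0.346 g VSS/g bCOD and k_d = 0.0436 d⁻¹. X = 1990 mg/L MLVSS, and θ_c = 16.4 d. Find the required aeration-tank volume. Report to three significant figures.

Steady-state biomass mass balance: V·X·(1 + k_d·θ_c) = Y·Q·(S₀ − S)·θ_c, so V = 0.346 × 49300 × (183 − 7.04) × 16.4 / [1990 × (1 + 0.0436 × 16.4)] = 4.92×10^7 / 3413 = 14423 m³.

V ≈ 14400 m³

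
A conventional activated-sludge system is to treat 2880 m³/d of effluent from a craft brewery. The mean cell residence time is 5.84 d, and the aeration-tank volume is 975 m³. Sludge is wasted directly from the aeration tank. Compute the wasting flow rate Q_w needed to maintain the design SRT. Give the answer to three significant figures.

Q_w ≈ 167 m³/d

With mixed-liquor wasting, θ_c = V/Q_w, so Q_w = V/θ_c = 975.0/5.84 = 167.0 m³/d.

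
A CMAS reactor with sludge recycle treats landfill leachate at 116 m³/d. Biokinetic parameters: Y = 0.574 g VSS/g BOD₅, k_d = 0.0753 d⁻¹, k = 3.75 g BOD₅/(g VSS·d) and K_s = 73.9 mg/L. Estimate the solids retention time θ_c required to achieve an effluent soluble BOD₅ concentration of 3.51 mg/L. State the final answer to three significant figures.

At the target effluent, Y k S/(K_s+S) = 0.574×3.75×3.51/77.41 = 0.09760 d⁻¹.
θ_c = 1/(μ − k_d) = 1/(0.09760 − 0.0753) = 1/0.02230 = 44.84 d.

θ_c ≈ 44.8 d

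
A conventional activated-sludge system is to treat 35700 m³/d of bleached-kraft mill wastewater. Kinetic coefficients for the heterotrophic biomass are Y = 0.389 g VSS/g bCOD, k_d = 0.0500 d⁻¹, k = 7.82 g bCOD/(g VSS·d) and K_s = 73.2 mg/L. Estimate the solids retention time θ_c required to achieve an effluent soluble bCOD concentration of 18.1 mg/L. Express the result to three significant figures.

From 1/θ_c = Y·k·S/(K_s + S) − k_d: Y·k·S/(K_s+S) = 0.389 × 7.82 × 18.1 / (73.2 + 18.1) = 0.6031 d⁻¹.
Then 1/θ_c = μ − k_d = 0.6031 − 0.0500 = 0.5531 d⁻¹, giving θ_c = 1.808 d.

θ_c ≈ 1.81 d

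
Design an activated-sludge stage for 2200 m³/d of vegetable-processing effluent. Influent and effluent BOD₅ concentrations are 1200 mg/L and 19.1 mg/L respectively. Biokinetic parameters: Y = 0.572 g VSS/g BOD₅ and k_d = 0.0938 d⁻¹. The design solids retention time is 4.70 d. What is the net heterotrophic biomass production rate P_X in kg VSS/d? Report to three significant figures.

P_X ≈ 1030 kg VSS/d

Correct the yield for decay: Y_obs = Y/(1 + k_d θ_c) = 0.572 / (1 + 0.0938 × 4.70) = 0.572 / 1.441 = 0.3970.
Q·(S₀ − S) = 2200 × (1200 − 19.1) × 10⁻³ = 2598 kg/d removed.
P_X = Y_obs · Q(S₀ − S) = 0.3970 × 2598 = 1031 kg VSS/d.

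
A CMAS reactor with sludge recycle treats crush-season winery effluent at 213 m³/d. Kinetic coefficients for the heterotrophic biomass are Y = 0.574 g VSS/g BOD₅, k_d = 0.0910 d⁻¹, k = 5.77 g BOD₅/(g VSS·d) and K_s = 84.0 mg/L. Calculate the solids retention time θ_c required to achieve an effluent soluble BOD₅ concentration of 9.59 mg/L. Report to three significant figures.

From 1/θ_c = Y·k·S/(K_s + S) − k_d: Y·k·S/(K_s+S) = 0.574 × 5.77 × 9.59 / (84.0 + 9.59) = 0.3394 d⁻¹.
1/θ_c = 0.3394 − 0.0910 = 0.2484 d⁻¹, so θ_c = 4.026 d.

θ_c ≈ 4.03 d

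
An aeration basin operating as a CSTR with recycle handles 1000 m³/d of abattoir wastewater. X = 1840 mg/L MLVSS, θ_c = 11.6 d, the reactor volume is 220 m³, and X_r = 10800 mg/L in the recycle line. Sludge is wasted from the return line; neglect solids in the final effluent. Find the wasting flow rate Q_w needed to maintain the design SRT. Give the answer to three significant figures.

Q_w ≈ 3.23 m³/d

θ_c = V·X/(Q_w·X_r) when wasting from the recycle, so Q_w = V·X/(θ_c·X_r) = 220.0 × 1840 / (11.6 × 10800) = 3.231 m³/d.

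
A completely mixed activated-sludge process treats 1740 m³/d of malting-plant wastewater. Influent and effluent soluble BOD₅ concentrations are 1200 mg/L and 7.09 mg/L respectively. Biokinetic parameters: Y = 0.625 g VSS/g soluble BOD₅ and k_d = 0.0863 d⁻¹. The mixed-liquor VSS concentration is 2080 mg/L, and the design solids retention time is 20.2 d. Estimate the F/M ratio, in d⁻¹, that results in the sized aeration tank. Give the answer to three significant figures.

F/M ≈ 0.219 d⁻¹

Rearranging the biomass balance for a CMAS with decay, V = Y·Q·ΔS·θ_c / [X·(1+k_d θ_c)] = 0.625 × 1740 × (1200 − 7.09) × 20.2 / [2080 × (1 + 0.0863 × 20.2)] = 2.62×10^7 / 5706 = 4593 m³.
F/M = applied load / biomass = Q·S₀/(V·X) = 1740 × 1200 / (4593 × 2080) = 0.2186 d⁻¹.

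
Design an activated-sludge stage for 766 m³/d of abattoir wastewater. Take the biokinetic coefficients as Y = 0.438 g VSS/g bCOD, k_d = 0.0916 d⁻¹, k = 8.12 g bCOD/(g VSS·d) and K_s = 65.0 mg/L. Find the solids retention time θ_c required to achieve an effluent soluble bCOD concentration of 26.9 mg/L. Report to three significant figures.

θ_c ≈ 1.05 d

From 1/θ_c = Y·k·S/(K_s + S) − k_d: Y·k·S/(K_s+S) = 0.438 × 8.12 × 26.9 / (65.0 + 26.9) = 1.041 d⁻¹.
1/θ_c = 1.041 − 0.0916 = 0.9494 d⁻¹, so θ_c = 1.053 d.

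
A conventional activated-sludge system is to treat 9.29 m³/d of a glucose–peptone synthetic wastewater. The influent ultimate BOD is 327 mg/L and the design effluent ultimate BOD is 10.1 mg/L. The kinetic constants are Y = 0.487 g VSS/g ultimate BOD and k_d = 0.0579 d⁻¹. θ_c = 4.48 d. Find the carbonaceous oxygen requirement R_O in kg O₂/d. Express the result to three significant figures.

The observed yield is Y_obs = Y/(1 + k_d·θ_c) = 0.487 / (1 + 0.0579 × 4.48) = 0.487 / 1.259 = 0.3867 g VSS per g ultimate BOD removed.
Q·(S₀ − S) = 9.29 × (327 − 10.1) × 10⁻³ = 2.944 kg/d removed.
Biomass synthesised: P_X = Y_obs × 2.944 = 1.138 kg VSS/d.
R_O = Q·(S₀ − S) − 1.42·P_X = 2.944 − 1.42 × 1.138 = 1.327 kg O₂/d.

R_O ≈ 1.33 kg O₂/d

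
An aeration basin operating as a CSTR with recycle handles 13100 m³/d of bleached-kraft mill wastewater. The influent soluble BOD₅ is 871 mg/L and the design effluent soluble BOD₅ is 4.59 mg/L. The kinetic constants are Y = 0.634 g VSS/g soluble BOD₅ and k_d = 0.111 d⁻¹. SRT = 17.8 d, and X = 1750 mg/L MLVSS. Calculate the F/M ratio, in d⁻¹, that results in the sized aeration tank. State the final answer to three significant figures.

F/M ≈ 0.265 d⁻¹

Steady-state biomass mass balance: V·X·(1 + k_d·θ_c) = Y·Q·(S₀ − S)·θ_c, so V = 0.634 × 13100 × (871 − 4.59) × 17.8 / [1750 × (1 + 0.111 × 17.8)] = 1.28×10^8 / 5208 = 24596 m³.
Food-to-microorganism ratio F/M = Q S₀ / (V X) = 13100 × 871 / (24596 × 1750) = 0.2651 d⁻¹.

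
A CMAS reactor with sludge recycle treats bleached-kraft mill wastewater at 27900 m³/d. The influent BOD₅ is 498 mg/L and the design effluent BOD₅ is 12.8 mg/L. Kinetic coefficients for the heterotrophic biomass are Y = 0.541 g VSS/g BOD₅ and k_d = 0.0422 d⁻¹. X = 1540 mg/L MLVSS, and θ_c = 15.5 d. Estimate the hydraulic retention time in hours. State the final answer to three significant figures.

τ ≈ 38.3 h

From the SRT design equation V = Y Q (S₀−S) θ_c / [X (1 + k_d θ_c)] = 0.541 × 27900 × (498 − 12.8) × 15.5 / [1540 × (1 + 0.0422 × 15.5)] = 1.14×10^8 / 2547 = 44563 m³.
HRT = V/Q = 44563 m³ / 27900 m³·d⁻¹ = 1.597 d × 24 = 38.33 h.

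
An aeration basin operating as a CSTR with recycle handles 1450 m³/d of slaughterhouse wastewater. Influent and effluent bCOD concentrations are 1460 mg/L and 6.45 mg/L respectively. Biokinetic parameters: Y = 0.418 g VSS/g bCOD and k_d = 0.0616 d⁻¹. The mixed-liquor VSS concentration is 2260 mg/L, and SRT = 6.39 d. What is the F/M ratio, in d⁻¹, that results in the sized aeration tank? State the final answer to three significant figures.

F/M ≈ 0.524 d⁻¹

Steady-state biomass mass balance: V·X·(1 + k_d·θ_c) = Y·Q·(S₀ − S)·θ_c, so V = 0.418 × 1450 × (1460 − 6.45) × 6.39 / [2260 × (1 + 0.0616 × 6.39)] = 5.63×10^6 / 3150 = 1787 m³.
F/M = Q·S₀ / (V·X) = 1450 × 1460 / (1787 × 2260) = 0.5241 g bCOD·(g VSS·d)⁻¹.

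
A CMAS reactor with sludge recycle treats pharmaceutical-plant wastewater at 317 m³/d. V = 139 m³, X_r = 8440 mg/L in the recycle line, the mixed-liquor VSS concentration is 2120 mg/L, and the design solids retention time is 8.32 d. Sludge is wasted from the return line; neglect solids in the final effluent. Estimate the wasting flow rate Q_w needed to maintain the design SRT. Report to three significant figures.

Q_w ≈ 4.20 m³/d

θ_c = V·X/(Q_w·X_r) when wasting from the recycle, so Q_w = V·X/(θ_c·X_r) = 139.0 × 2120 / (8.32 × 8440) = 4.196 m³/d.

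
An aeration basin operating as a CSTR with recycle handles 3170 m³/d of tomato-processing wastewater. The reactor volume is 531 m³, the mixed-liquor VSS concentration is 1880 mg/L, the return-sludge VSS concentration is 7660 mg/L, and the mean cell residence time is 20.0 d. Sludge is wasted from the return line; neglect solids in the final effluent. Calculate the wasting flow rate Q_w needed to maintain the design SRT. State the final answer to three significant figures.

θ_c = V·X/(Q_w·X_r) when wasting from the recycle, so Q_w = V·X/(θ_c·X_r) = 531.0 × 1880 / (20.0 × 7660) = 6.516 m³/d.

Q_w ≈ 6.52 m³/d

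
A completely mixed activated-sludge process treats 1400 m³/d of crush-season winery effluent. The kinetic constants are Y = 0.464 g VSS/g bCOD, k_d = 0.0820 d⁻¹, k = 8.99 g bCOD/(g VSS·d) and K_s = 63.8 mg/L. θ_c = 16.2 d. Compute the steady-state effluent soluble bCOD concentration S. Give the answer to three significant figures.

S ≈ 2.28 mg/L

From the Monod/SRT balance for a CMAS, S = K_s·(1+k_d θ_c)/[θ_c·(Y k − k_d) − 1] = 63.8 × (1 + 0.0820 × 16.2) / [16.2 × (0.464 × 8.99 − 0.0820) − 1] = 148.6 / 65.25 = 2.277 mg/L.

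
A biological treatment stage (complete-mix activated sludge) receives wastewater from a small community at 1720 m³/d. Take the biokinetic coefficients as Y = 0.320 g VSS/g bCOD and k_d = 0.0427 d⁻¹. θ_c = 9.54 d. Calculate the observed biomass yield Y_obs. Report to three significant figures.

Y_obs ≈ 0.227 g VSS/g bCOD

Y_obs = Y / (1 + k_d θ_c) = 0.320 / (1 + 0.0427 × 9.54) = 0.320 / 1.407 = 0.2274.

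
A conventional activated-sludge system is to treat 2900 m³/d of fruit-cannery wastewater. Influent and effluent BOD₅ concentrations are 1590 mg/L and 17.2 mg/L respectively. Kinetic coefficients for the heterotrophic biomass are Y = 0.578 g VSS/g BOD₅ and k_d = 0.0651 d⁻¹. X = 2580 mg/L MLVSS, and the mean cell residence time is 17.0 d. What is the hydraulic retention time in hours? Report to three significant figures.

τ ≈ 68.2 h

From the SRT design equation V = Y Q (S₀−S) θ_c / [X (1 + k_d θ_c)] = 0.578 × 2900 × (1590 − 17.2) × 17.0 / [2580 × (1 + 0.0651 × 17.0)] = 4.48×10^7 / 5435 = 8246 m³.
HRT = V/Q = 8246 m³ / 2900 m³·d⁻¹ = 2.843 d × 24 = 68.24 h.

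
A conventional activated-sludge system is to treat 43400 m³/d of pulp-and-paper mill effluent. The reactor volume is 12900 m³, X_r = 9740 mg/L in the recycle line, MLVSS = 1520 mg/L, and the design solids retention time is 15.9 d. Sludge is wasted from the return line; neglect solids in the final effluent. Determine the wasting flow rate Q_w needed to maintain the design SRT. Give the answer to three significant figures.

Q_w ≈ 127 m³/d

Wasting from the return line (neglecting effluent solids): Q_w = V·X / (θ_c·X_r) = 12900 × 1520 / (15.9 × 9740) = 126.6 m³/d.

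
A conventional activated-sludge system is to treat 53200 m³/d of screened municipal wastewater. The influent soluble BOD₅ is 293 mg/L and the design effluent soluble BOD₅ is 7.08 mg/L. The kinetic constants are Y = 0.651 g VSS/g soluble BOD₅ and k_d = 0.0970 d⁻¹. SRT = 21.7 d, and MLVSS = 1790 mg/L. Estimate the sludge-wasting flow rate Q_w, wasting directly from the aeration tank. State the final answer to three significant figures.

Q_w ≈ 1780 m³/d

From the SRT design equation V = Y Q (S₀−S) θ_c / [X (1 + k_d θ_c)] = 0.651 × 53200 × (293 − 7.08) × 21.7 / [1790 × (1 + 0.0970 × 21.7)] = 2.15×10^8 / 5558 = 38663 m³.
For wasting at MLVSS concentration, Q_w = V/θ_c = 38663/21.7 = 1782 m³/d.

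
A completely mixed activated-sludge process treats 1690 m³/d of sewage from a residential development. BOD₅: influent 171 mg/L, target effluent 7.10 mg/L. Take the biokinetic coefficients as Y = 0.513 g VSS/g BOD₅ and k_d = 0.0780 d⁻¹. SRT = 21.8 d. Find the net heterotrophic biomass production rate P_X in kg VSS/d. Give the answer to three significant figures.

The observed yield is Y_obs = Y/(1 + k_d·θ_c) = 0.513 / (1 + 0.0780 × 21.8) = 0.513 / 2.700 = 0.1900 g VSS per g BOD₅ removed.
Q·(S₀ − S) = 1690 × (171 − 7.10) × 10⁻³ = 277.0 kg/d removed.
Net biomass production P_X = Y_obs × Q·(S₀ − S) = 0.1900 × 277.0 = 52.62 kg VSS/d.

P_X ≈ 52.6 kg VSS/d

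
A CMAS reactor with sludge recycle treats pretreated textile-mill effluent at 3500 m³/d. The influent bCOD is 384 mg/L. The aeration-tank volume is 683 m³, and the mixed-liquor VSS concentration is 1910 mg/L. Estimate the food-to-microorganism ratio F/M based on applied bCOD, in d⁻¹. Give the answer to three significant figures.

F/M ≈ 1.03 d⁻¹

Food-to-microorganism ratio F/M = Q S₀ / (V X) = 3500 × 384 / (683.0 × 1910) = 1.030 d⁻¹.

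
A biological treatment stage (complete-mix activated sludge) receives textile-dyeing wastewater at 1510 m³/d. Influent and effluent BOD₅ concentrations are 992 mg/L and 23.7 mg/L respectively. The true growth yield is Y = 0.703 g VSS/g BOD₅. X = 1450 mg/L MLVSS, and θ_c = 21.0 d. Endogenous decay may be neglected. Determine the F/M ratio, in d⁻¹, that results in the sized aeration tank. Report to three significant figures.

With k_d = 0 the design equation reduces to V = Y Q (S₀−S) θ_c / X = 0.703 × 1510 × (992 − 23.7) × 21.0 / 1450 = 14887 m³.
Food-to-microorganism ratio F/M = Q S₀ / (V X) = 1510 × 992 / (14887 × 1450) = 0.06939 d⁻¹.

F/M ≈ 0.0694 d⁻¹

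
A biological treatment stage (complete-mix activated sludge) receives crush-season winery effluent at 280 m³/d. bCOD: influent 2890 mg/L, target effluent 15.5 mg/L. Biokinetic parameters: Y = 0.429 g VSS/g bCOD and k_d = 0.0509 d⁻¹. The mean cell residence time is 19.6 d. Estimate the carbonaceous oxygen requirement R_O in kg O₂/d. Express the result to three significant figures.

R_O ≈ 559 kg O₂/d

Observed yield with endogenous decay: Y_obs = Y / (1 + k_d·θ_c) = 0.429 / (1 + 0.0509 × 19.6) = 0.429 / 1.998 = 0.2148 g VSS/g bCOD.
Mass of bCOD removed per day: Q(S₀ − S) = 280 × 2874 g/m³ = 804.9 kg/d.
P_X = Y_obs·Q·(S₀ − S) = 0.2148 × 804.9 = 172.8 kg VSS/d.
Carbonaceous O₂ demand = substrate oxidised − cell-mass equivalent = 804.9 − 1.42 × 172.8 = 559.4 kg O₂/d.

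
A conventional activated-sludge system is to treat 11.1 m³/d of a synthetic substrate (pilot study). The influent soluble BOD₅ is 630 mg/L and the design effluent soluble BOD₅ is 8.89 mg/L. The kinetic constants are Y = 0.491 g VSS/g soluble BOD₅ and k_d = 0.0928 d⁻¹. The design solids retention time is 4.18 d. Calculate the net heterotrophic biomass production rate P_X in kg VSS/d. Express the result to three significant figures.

P_X ≈ 2.44 kg VSS/d

Observed yield with endogenous decay: Y_obs = Y / (1 + k_d·θ_c) = 0.491 / (1 + 0.0928 × 4.18) = 0.491 / 1.388 = 0.3538 g VSS/g soluble BOD₅.
Substrate removed = Q·(S₀ − S) = 11.1 m³/d × (630 − 8.89) g/m³ = 6.89×10^3 g/d = 6.894 kg/d.
Biomass produced: P_X = Y_obs·Q·ΔS = 0.3538 × 6.894 ≈ 2.439 kg VSS/d.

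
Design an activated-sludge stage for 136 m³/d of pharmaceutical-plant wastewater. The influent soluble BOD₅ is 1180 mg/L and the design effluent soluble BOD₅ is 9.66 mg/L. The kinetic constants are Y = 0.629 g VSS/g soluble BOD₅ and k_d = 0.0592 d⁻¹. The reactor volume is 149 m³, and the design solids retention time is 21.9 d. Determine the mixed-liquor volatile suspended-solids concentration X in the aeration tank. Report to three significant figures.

X = Y·Q·ΔS·θ_c / [V·(1 + k_d θ_c)] = 0.629 × 136 × (1180 − 9.66) × 21.9 / [149 × (1 + 0.0592 × 21.9)] = 6408 mg/L.

X ≈ 6410 mg/L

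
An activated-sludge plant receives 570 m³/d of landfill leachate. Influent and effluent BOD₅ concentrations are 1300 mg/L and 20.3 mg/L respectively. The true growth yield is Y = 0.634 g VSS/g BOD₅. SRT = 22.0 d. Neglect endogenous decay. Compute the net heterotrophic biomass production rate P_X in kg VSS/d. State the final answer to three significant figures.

P_X ≈ 462 kg VSS/d

No decay correction is needed, so Y_obs = Y = 0.634.
Substrate removed = Q·(S₀ − S) = 570 m³/d × (1300 − 20.3) g/m³ = 7.29×10^5 g/d = 729.4 kg/d.
P_X = Y_obs · Q(S₀ − S) = 0.6340 × 729.4 = 462.5 kg VSS/d.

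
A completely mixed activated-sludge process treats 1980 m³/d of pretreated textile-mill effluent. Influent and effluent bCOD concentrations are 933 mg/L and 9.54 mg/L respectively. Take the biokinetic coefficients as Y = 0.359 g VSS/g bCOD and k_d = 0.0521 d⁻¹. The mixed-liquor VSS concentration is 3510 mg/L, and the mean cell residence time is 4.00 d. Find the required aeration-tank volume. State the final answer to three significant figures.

V ≈ 619 m³

Steady-state biomass mass balance: V·X·(1 + k_d·θ_c) = Y·Q·(S₀ − S)·θ_c, so V = 0.359 × 1980 × (933 − 9.54) × 4.00 / [3510 × (1 + 0.0521 × 4.00)] = 2.63×10^6 / 4241 = 619.0 m³.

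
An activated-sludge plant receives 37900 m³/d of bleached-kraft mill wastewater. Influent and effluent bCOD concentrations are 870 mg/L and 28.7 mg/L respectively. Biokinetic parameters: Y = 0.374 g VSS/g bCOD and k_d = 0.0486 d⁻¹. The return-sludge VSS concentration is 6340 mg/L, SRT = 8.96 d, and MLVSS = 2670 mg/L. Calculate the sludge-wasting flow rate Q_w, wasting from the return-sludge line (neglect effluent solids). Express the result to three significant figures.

Steady-state biomass mass balance: V·X·(1 + k_d·θ_c) = Y·Q·(S₀ − S)·θ_c, so V = 0.374 × 37900 × (870 − 28.7) × 8.96 / [2670 × (1 + 0.0486 × 8.96)] = 1.07×10^8 / 3833 = 27878 m³.
Wasting from the return line (neglecting effluent solids): Q_w = V·X / (θ_c·X_r) = 27878 × 2670 / (8.96 × 6340) = 1310 m³/d.

Q_w ≈ 1310 m³/d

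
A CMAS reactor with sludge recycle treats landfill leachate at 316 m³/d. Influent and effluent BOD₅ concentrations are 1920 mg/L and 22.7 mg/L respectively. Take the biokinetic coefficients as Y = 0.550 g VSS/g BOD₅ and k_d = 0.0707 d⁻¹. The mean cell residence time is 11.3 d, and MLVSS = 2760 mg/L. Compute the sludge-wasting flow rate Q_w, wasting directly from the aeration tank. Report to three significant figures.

From the SRT design equation V = Y Q (S₀−S) θ_c / [X (1 + k_d θ_c)] = 0.550 × 316 × (1920 − 22.7) × 11.3 / [2760 × (1 + 0.0707 × 11.3)] = 3.73×10^6 / 4965 = 750.5 m³.
Wasting from the aeration tank: Q_w = V / θ_c = 750.5 / 11.3 = 66.42 m³/d.

Q_w ≈ 66.4 m³/d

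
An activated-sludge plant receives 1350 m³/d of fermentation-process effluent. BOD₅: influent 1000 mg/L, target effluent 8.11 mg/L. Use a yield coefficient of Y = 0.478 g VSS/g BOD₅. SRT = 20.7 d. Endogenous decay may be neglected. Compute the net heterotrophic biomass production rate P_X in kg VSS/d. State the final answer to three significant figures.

P_X ≈ 640 kg VSS/d

No decay correction is needed, so Y_obs = Y = 0.478.
ΔS = 1000 − 8.11 = 991.9 mg/L, so the substrate removal rate is 1350 × 991.9/1000 = 1339 kg BOD₅/d.
Net biomass production P_X = Y_obs × Q·(S₀ − S) = 0.4780 × 1339 = 640.1 kg VSS/d.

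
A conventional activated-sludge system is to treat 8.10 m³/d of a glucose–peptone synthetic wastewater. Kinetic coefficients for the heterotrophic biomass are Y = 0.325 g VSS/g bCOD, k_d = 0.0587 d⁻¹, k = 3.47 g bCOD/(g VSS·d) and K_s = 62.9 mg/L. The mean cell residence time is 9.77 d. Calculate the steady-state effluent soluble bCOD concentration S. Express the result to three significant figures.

S ≈ 10.5 mg/L

From the Monod/SRT balance for a CMAS, S = K_s·(1+k_d θ_c)/[θ_c·(Y k − k_d) − 1] = 62.9 × (1 + 0.0587 × 9.77) / [9.77 × (0.325 × 3.47 − 0.0587) − 1] = 98.97 / 9.445 = 10.48 mg/L.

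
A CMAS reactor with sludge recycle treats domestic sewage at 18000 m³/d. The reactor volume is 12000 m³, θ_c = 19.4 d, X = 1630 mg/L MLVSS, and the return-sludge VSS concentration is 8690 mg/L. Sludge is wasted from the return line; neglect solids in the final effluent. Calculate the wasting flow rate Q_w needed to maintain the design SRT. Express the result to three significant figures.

θ_c = V·X/(Q_w·X_r) when wasting from the recycle, so Q_w = V·X/(θ_c·X_r) = 12000 × 1630 / (19.4 × 8690) = 116.0 m³/d.

Q_w ≈ 116 m³/d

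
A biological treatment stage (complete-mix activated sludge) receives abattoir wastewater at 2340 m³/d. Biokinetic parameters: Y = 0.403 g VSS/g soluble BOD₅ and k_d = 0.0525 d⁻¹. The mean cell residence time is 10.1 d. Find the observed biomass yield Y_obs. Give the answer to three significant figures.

Y_obs = Y / (1 + k_d θ_c) = 0.403 / (1 + 0.0525 × 10.1) = 0.403 / 1.530 = 0.2634.

Y_obs ≈ 0.263 g VSS/g soluble BOD₅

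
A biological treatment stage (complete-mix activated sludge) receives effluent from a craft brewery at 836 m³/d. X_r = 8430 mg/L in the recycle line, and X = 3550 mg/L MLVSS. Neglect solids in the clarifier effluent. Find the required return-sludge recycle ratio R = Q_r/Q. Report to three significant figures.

R ≈ 0.727

Mass balance around the secondary clarifier (neglecting effluent solids): R = X / (X_r − X) = 3550 / (8430 − 3550) = 0.7275.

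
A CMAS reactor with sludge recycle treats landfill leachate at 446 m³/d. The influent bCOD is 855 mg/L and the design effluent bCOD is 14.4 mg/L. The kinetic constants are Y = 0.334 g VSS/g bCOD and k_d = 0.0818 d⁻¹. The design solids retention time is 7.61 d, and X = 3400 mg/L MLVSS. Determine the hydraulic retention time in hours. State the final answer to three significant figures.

τ ≈ 9.30 h

Steady-state biomass mass balance: V·X·(1 + k_d·θ_c) = Y·Q·(S₀ − S)·θ_c, so V = 0.334 × 446 × (855 − 14.4) × 7.61 / [3400 × (1 + 0.0818 × 7.61)] = 9.53×10^5 / 5516 = 172.7 m³.
HRT = V/Q = 172.7 m³ / 446 m³·d⁻¹ = 0.3873 d × 24 = 9.295 h.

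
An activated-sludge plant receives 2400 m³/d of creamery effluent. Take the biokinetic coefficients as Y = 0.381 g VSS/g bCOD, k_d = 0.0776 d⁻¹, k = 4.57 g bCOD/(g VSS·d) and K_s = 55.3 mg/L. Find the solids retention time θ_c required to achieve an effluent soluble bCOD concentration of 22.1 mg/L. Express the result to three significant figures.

Specific growth rate at S = 22.1 mg/L: μ = YkS/(K_s+S) = 0.381·4.57·22.1/(55.3+22.1) = 0.4972 d⁻¹.
θ_c = 1/(μ − k_d) = 1/(0.4972 − 0.0776) = 1/0.4196 = 2.383 d.

θ_c ≈ 2.38 d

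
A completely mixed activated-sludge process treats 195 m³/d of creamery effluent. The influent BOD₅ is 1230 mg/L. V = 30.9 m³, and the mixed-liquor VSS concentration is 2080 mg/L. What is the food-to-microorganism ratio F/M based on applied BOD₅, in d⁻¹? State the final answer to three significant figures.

F/M ≈ 3.73 d⁻¹

Food-to-microorganism ratio F/M = Q S₀ / (V X) = 195 × 1230 / (30.90 × 2080) = 3.732 d⁻¹.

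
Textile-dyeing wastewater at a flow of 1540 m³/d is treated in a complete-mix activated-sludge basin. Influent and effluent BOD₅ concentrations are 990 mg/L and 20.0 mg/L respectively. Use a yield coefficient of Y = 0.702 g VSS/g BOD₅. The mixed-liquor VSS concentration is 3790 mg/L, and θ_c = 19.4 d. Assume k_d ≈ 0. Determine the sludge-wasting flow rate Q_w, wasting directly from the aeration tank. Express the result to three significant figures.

Biomass mass balance (decay neglected): V·X = Y·Q·(S₀ − S)·θ_c, so V = 0.702 × 1540 × (990 − 20.0) × 19.4 / 3790 = 5368 m³.
With mixed-liquor wasting, θ_c = V/Q_w, so Q_w = V/θ_c = 5368/19.4 = 276.7 m³/d.

Q_w ≈ 277 m³/d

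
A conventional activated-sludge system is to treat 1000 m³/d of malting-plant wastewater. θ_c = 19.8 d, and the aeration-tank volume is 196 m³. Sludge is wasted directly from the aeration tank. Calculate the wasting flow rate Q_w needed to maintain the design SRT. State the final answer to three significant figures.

Wasting from the aeration tank: Q_w = V / θ_c = 196.0 / 19.8 = 9.899 m³/d.

Q_w ≈ 9.90 m³/d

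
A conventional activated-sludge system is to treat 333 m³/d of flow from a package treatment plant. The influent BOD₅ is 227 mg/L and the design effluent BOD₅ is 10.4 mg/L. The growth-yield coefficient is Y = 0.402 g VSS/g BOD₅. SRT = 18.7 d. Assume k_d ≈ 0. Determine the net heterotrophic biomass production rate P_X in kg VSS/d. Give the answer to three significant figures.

P_X ≈ 29.0 kg VSS/d

No decay correction is needed, so Y_obs = Y = 0.402.
Q·(S₀ − S) = 333 × (227 − 10.4) × 10⁻³ = 72.13 kg/d removed.
So the net sludge growth is P_X = 0.4020 × 72.13 = 29.00 kg VSS/d.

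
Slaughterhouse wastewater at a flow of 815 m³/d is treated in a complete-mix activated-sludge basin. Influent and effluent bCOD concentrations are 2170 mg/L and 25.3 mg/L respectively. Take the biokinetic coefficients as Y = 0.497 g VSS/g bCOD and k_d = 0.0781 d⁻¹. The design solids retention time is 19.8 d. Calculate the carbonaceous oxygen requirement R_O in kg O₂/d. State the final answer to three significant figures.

Correct the yield for decay: Y_obs = Y/(1 + k_d θ_c) = 0.497 / (1 + 0.0781 × 19.8) = 0.497 / 2.546 = 0.1952.
Substrate removed = Q·(S₀ − S) = 815 m³/d × (2170 − 25.3) g/m³ = 1.75×10^6 g/d = 1748 kg/d.
Biomass synthesised: P_X = Y_obs × 1748 = 341.2 kg VSS/d.
R_O = Q·ΔS − 1.42 P_X = 1748 − 484.4 = 1263 kg O₂/d.

R_O ≈ 1260 kg O₂/d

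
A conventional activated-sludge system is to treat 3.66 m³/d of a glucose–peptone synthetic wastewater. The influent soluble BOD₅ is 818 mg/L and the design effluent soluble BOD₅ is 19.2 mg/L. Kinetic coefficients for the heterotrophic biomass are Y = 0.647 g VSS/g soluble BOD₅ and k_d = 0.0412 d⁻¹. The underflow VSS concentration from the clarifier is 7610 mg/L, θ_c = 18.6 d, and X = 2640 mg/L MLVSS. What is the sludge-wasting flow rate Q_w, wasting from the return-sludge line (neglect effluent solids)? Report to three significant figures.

Steady-state biomass mass balance: V·X·(1 + k_d·θ_c) = Y·Q·(S₀ − S)·θ_c, so V = 0.647 × 3.66 × (818 − 19.2) × 18.6 / [2640 × (1 + 0.0412 × 18.6)] = 3.52×10^4 / 4663 = 7.545 m³.
θ_c = V·X/(Q_w·X_r) when wasting from the recycle, so Q_w = V·X/(θ_c·X_r) = 7.545 × 2640 / (18.6 × 7610) = 0.1407 m³/d.

Q_w ≈ 0.141 m³/d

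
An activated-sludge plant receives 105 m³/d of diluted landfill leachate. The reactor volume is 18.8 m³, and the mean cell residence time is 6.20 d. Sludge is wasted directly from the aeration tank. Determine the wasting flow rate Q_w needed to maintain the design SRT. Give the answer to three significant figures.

Wasting from the aeration tank: Q_w = V / θ_c = 18.80 / 6.20 = 3.032 m³/d.

Q_w ≈ 3.03 m³/d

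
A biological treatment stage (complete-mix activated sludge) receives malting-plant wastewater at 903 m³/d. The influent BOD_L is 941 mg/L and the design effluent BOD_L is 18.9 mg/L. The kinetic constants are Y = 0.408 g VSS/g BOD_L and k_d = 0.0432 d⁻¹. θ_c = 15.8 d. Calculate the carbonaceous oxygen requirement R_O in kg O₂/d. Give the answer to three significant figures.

Observed yield with endogenous decay: Y_obs = Y / (1 + k_d·θ_c) = 0.408 / (1 + 0.0432 × 15.8) = 0.408 / 1.683 = 0.2425 g VSS/g BOD_L.
Substrate removed = Q·(S₀ − S) = 903 m³/d × (941 − 18.9) g/m³ = 8.33×10^5 g/d = 832.7 kg/d.
P_X = Y_obs·Q·(S₀ − S) = 0.2425 × 832.7 = 201.9 kg VSS/d.
R_O = Q·ΔS − 1.42 P_X = 832.7 − 286.7 = 545.9 kg O₂/d.

R_O ≈ 546 kg O₂/d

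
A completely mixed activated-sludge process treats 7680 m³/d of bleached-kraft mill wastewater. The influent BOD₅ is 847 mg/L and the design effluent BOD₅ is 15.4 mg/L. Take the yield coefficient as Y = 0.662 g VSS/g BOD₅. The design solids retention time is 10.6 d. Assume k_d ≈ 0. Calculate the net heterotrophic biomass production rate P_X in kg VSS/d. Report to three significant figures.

Since k_d ≈ 0, Y_obs = Y = 0.662 g VSS/g BOD₅.
Mass of BOD₅ removed per day: Q(S₀ − S) = 7680 × 831.6 g/m³ = 6387 kg/d.
Biomass produced: P_X = Y_obs·Q·ΔS = 0.6620 × 6387 ≈ 4228 kg VSS/d.

P_X ≈ 4230 kg VSS/d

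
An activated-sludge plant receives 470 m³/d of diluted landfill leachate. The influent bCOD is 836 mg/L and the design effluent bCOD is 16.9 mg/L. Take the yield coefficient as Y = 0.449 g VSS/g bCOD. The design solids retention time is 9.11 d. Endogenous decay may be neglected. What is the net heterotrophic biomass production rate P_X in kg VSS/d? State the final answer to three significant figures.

With endogenous decay neglected, the observed yield equals the true yield: Y_obs = Y = 0.449 g VSS/g bCOD.
Mass of bCOD removed per day: Q(S₀ − S) = 470 × 819.1 g/m³ = 385.0 kg/d.
P_X = Y_obs · Q(S₀ − S) = 0.4490 × 385.0 = 172.9 kg VSS/d.

P_X ≈ 173 kg VSS/d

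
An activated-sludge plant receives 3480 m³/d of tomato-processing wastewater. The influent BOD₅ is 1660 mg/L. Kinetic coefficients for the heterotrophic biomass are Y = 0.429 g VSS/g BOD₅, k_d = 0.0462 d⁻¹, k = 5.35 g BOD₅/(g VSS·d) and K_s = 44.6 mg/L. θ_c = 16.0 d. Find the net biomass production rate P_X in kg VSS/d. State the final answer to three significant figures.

From the Monod/SRT balance for a CMAS, S = K_s·(1+k_d θ_c)/[θ_c·(Y k − k_d) − 1] = 44.6 × (1 + 0.0462 × 16.0) / [16.0 × (0.429 × 5.35 − 0.0462) − 1] = 77.57 / 34.98 = 2.217 mg/L.
Y_obs = Y / (1 + k_d θ_c) = 0.429 / (1 + 0.0462 × 16.0) = 0.429 / 1.739 = 0.2467.
Mass of BOD₅ removed per day: Q(S₀ − S) = 3480 × 1658 g/m³ = 5769 kg/d.
Net biomass production P_X = Y_obs × Q·(S₀ − S) = 0.2467 × 5769 = 1423 kg VSS/d.

P_X ≈ 1420 kg VSS/d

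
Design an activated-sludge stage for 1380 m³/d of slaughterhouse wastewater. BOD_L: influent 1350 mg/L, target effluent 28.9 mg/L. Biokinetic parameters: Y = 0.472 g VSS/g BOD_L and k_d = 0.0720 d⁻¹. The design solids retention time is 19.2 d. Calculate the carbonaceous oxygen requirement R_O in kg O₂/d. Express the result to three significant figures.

R_O ≈ 1310 kg O₂/d

The observed yield is Y_obs = Y/(1 + k_d·θ_c) = 0.472 / (1 + 0.0720 × 19.2) = 0.472 / 2.382 = 0.1981 g VSS per g BOD_L removed.
ΔS = 1350 − 28.9 = 1321 mg/L, so the substrate removal rate is 1380 × 1321/1000 = 1823 kg BOD_L/d.
Biomass synthesised: P_X = Y_obs × 1823 = 361.2 kg VSS/d.
R_O = Q·ΔS − 1.42 P_X = 1823 − 512.9 = 1310 kg O₂/d.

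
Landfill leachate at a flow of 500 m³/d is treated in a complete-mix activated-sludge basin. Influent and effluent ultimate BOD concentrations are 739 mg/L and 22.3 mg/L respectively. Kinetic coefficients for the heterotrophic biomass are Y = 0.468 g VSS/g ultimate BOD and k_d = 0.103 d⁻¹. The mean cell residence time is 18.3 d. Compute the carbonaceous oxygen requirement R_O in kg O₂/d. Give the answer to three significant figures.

R_O ≈ 276 kg O₂/d

Observed yield with endogenous decay: Y_obs = Y / (1 + k_d·θ_c) = 0.468 / (1 + 0.103 × 18.3) = 0.468 / 2.885 = 0.1622 g VSS/g ultimate BOD.
Mass of ultimate BOD removed per day: Q(S₀ − S) = 500 × 716.7 g/m³ = 358.4 kg/d.
Biomass synthesised: P_X = Y_obs × 358.4 = 58.13 kg VSS/d.
R_O = Q·(S₀ − S) − 1.42·P_X = 358.4 − 1.42 × 58.13 = 275.8 kg O₂/d.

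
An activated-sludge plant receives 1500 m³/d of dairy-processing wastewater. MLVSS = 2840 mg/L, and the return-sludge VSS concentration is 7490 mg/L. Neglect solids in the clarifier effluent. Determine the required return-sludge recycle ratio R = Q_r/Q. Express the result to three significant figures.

R ≈ 0.611

Mass balance around the secondary clarifier (neglecting effluent solids): R = X / (X_r − X) = 2840 / (7490 − 2840) = 0.6108.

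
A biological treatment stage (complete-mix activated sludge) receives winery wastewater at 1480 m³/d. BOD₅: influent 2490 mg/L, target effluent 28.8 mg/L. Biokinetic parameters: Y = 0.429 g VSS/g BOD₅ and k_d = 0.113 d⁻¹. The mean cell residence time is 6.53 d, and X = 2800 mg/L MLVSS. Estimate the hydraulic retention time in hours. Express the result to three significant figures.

Rearranging the biomass balance for a CMAS with decay, V = Y·Q·ΔS·θ_c / [X·(1+k_d θ_c)] = 0.429 × 1480 × (2490 − 28.8) × 6.53 / [2800 × (1 + 0.113 × 6.53)] = 1.02×10^7 / 4866 = 2097 m³.
Hydraulic retention time τ = V/Q = 2097 / 1480 = 1.417 d = 34.01 h.

τ ≈ 34.0 h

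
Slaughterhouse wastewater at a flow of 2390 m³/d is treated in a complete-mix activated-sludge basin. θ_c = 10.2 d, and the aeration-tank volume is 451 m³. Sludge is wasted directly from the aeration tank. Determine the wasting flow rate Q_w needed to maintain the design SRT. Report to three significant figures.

Q_w ≈ 44.2 m³/d

With mixed-liquor wasting, θ_c = V/Q_w, so Q_w = V/θ_c = 451.0/10.2 = 44.22 m³/d.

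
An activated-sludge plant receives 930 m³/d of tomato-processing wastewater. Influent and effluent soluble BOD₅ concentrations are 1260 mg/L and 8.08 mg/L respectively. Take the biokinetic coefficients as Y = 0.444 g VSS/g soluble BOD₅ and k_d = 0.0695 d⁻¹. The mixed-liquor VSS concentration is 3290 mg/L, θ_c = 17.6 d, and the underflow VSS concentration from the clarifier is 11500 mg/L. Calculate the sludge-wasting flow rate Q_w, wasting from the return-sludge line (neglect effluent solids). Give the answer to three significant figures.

Q_w ≈ 20.2 m³/d

Steady-state biomass mass balance: V·X·(1 + k_d·θ_c) = Y·Q·(S₀ − S)·θ_c, so V = 0.444 × 930 × (1260 − 8.08) × 17.6 / [3290 × (1 + 0.0695 × 17.6)] = 9.1×10^6 / 7314 = 1244 m³.
θ_c = V·X/(Q_w·X_r) when wasting from the recycle, so Q_w = V·X/(θ_c·X_r) = 1244 × 3290 / (17.6 × 11500) = 20.22 m³/d.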